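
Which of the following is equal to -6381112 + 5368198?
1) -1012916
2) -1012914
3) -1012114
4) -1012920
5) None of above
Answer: 2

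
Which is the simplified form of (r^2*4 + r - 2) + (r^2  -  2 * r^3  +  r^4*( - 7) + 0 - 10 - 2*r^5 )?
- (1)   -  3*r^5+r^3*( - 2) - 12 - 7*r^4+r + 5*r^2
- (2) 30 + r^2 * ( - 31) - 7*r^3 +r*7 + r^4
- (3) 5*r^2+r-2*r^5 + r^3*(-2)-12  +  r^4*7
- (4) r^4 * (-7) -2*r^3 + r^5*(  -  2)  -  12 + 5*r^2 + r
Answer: 4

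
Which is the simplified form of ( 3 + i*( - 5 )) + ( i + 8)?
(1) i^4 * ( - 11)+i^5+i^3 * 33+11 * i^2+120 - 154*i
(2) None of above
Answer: 2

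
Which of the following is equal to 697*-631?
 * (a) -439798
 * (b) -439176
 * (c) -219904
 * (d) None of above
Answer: d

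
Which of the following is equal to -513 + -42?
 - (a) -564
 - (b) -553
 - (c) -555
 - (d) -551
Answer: c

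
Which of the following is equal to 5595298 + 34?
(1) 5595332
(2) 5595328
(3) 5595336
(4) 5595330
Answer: 1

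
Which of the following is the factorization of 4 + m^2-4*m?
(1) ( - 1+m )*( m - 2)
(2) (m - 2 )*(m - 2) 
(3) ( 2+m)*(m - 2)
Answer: 2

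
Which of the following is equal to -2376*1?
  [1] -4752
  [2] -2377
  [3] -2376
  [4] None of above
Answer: 3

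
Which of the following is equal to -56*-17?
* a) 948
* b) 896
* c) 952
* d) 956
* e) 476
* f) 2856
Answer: c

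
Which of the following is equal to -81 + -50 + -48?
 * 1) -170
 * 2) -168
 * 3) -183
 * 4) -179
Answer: 4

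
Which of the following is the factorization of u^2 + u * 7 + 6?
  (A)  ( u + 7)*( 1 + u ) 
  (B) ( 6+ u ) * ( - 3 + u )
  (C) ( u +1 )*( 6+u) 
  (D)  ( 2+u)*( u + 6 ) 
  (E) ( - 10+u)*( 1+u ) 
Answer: C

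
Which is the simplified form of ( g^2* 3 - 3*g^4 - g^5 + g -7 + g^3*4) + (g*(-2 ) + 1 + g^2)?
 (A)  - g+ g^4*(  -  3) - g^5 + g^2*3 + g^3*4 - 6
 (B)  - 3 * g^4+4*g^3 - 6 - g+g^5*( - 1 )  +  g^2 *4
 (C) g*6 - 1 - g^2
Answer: B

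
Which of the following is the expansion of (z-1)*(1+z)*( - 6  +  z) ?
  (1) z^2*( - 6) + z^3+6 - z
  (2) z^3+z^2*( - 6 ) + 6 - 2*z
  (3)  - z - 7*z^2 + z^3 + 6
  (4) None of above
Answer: 1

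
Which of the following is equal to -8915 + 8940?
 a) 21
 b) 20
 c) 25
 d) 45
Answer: c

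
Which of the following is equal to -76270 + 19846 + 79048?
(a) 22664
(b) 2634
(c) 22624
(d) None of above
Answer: c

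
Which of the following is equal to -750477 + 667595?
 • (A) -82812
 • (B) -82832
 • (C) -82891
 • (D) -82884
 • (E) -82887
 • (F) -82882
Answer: F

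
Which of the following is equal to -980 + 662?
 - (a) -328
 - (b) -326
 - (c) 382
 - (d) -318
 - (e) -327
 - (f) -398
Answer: d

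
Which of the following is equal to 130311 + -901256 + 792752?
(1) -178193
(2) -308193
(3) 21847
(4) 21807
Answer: 4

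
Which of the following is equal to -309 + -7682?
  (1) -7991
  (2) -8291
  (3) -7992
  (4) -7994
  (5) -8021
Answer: 1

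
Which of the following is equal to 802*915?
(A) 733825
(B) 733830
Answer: B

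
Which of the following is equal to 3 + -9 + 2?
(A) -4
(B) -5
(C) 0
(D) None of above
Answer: A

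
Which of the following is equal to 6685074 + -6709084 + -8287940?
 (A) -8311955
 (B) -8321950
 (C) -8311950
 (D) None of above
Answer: C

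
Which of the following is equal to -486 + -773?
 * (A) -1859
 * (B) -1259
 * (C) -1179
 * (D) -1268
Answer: B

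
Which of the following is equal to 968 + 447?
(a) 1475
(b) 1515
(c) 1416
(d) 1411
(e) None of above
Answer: e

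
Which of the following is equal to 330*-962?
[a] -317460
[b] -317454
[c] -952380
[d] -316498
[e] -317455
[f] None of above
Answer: a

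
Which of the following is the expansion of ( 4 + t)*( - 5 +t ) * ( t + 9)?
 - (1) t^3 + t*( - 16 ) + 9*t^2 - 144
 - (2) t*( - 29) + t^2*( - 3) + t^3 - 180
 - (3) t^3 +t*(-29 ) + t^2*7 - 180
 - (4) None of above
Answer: 4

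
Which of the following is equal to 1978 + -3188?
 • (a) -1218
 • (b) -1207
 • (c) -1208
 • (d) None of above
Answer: d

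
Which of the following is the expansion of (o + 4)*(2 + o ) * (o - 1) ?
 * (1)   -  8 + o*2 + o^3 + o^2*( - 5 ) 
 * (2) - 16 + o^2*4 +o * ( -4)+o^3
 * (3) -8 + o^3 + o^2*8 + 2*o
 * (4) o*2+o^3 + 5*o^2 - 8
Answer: 4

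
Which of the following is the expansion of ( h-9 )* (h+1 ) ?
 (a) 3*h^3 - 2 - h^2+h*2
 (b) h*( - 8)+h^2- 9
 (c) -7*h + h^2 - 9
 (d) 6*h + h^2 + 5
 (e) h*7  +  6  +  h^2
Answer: b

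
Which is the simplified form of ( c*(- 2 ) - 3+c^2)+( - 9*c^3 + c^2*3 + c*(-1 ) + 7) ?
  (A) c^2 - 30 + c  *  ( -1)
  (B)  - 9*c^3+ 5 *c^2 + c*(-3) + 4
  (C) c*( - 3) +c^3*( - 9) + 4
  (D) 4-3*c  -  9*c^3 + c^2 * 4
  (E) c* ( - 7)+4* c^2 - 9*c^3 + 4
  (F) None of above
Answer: D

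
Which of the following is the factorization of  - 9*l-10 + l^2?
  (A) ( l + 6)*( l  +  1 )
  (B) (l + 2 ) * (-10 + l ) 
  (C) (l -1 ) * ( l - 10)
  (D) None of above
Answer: D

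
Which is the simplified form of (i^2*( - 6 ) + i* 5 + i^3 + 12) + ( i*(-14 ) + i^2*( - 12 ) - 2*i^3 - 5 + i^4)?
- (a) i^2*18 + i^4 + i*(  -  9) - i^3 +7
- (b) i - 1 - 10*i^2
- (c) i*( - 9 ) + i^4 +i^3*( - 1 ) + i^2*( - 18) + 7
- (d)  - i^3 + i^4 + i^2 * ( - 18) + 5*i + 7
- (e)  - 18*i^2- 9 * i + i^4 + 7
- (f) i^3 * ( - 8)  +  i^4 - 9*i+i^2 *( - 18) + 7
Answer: c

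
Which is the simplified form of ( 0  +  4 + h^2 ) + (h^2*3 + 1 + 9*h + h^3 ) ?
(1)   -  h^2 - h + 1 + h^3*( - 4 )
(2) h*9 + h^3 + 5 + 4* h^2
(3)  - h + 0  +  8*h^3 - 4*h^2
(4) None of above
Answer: 2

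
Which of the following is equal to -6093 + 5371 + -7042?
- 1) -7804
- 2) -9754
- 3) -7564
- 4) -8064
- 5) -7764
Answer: 5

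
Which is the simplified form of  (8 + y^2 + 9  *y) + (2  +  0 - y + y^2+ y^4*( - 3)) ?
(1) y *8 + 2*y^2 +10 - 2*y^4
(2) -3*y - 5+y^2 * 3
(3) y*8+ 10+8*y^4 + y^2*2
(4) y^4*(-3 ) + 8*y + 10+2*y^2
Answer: 4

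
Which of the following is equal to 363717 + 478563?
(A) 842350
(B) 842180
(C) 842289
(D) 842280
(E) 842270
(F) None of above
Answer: D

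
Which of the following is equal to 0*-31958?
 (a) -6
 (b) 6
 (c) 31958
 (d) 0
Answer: d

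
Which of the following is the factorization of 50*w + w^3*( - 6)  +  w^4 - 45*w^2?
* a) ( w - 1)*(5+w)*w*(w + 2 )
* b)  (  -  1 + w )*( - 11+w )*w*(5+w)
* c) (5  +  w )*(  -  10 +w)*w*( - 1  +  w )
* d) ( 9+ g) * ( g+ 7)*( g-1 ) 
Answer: c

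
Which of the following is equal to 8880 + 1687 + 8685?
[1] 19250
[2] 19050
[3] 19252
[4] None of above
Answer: 3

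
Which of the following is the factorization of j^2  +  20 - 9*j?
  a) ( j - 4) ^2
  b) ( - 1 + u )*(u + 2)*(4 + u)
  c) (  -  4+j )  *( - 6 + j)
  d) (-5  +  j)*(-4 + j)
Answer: d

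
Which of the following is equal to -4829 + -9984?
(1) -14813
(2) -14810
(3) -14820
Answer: 1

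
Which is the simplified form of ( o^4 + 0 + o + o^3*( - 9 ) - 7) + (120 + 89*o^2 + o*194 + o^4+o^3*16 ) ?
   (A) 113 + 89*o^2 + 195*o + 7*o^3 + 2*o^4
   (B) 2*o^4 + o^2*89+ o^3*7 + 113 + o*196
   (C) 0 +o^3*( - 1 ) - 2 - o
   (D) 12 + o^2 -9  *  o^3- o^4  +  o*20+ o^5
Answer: A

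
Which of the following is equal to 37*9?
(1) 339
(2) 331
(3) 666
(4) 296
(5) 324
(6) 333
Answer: 6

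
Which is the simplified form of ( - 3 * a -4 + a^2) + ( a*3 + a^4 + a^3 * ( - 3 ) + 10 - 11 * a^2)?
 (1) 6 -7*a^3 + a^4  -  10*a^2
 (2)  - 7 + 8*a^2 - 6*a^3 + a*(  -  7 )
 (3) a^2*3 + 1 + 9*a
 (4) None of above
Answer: 4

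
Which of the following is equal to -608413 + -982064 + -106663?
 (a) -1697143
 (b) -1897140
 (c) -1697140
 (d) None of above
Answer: c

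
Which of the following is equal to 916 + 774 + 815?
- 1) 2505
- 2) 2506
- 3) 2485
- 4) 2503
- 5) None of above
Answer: 1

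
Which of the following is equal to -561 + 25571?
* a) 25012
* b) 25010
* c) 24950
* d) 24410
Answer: b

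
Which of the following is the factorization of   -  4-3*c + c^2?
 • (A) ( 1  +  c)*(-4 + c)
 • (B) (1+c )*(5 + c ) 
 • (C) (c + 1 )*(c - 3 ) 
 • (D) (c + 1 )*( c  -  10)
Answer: A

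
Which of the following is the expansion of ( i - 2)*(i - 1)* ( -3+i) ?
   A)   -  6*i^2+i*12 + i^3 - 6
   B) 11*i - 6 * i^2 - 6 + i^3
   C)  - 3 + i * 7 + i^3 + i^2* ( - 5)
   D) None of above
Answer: B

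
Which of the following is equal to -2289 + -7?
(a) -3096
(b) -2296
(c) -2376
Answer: b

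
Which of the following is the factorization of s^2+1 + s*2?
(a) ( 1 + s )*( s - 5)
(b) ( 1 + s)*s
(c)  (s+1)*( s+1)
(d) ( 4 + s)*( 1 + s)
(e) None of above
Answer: c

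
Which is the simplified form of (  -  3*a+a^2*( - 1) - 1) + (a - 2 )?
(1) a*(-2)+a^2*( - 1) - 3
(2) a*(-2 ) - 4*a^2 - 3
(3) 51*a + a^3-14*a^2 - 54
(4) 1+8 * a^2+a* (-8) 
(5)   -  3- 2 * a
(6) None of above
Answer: 1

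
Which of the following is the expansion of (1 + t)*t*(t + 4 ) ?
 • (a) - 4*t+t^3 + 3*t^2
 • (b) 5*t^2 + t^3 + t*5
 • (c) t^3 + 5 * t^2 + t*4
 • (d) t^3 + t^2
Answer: c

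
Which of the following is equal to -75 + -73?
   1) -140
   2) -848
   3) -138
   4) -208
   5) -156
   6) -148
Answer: 6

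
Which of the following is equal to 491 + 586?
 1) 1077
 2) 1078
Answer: 1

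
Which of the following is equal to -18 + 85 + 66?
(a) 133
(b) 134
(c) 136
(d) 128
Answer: a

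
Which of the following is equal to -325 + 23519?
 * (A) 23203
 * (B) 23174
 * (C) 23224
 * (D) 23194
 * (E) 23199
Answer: D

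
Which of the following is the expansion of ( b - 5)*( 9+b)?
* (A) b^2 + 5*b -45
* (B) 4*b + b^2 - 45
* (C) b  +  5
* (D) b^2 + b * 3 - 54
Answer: B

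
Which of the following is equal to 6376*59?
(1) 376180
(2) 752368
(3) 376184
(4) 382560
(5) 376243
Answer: 3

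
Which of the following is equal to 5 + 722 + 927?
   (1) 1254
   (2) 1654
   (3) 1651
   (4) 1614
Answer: 2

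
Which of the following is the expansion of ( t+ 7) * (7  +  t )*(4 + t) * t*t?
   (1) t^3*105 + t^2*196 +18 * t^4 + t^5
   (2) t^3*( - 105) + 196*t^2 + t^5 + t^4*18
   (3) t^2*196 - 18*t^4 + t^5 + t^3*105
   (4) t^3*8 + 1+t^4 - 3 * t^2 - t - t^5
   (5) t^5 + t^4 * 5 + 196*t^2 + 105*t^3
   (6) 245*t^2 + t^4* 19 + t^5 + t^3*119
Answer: 1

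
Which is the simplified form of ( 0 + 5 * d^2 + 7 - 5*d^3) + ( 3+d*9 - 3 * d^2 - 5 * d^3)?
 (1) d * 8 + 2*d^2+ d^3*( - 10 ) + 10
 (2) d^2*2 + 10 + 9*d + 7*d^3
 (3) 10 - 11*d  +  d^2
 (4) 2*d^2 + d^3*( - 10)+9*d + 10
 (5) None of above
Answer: 4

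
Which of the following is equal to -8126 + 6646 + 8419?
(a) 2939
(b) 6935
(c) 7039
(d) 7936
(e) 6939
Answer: e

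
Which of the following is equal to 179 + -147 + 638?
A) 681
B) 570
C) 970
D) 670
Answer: D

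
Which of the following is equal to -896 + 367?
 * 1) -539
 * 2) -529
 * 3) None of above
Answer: 2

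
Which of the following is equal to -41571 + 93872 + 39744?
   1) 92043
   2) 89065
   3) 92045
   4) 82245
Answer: 3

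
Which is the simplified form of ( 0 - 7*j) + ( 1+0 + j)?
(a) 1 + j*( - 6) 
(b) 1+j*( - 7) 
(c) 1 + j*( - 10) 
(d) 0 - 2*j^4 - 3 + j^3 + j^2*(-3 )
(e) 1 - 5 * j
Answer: a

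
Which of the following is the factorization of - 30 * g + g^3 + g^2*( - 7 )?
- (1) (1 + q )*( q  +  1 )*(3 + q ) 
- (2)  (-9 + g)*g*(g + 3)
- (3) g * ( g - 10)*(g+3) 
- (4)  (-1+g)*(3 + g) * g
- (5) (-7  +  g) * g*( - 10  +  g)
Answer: 3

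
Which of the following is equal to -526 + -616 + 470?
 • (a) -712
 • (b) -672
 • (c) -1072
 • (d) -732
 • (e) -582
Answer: b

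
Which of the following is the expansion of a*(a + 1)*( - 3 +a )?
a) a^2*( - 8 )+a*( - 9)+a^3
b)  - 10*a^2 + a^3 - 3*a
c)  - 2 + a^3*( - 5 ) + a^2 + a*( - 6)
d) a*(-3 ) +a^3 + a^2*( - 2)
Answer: d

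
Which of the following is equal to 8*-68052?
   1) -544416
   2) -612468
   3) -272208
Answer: 1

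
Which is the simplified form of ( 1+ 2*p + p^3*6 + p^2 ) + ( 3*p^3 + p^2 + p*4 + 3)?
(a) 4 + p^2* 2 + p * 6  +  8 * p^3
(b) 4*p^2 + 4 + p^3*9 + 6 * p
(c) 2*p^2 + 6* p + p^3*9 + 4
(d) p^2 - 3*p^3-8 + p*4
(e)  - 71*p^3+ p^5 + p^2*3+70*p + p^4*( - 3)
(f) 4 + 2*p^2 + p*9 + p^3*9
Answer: c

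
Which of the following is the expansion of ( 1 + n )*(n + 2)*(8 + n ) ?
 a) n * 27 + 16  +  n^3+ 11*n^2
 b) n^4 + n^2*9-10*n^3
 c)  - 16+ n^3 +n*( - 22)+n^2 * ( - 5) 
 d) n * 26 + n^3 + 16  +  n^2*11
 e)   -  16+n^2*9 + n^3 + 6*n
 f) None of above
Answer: d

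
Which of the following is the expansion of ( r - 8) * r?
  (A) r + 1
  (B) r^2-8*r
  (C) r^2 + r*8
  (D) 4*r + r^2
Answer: B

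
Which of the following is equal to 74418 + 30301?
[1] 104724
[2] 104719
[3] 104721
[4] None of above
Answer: 2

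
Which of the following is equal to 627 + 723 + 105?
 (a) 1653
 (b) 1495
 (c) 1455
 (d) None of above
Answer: c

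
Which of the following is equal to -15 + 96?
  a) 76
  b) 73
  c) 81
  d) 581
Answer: c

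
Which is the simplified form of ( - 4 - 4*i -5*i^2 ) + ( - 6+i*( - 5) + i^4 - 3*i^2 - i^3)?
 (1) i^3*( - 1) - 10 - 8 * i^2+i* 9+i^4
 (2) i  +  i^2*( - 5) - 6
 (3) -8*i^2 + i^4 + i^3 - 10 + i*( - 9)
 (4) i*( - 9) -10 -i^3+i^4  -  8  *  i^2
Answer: 4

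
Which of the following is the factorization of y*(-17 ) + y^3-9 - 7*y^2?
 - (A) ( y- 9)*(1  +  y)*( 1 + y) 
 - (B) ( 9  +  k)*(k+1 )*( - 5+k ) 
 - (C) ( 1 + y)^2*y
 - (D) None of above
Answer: A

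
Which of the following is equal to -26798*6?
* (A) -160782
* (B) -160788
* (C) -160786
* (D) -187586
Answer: B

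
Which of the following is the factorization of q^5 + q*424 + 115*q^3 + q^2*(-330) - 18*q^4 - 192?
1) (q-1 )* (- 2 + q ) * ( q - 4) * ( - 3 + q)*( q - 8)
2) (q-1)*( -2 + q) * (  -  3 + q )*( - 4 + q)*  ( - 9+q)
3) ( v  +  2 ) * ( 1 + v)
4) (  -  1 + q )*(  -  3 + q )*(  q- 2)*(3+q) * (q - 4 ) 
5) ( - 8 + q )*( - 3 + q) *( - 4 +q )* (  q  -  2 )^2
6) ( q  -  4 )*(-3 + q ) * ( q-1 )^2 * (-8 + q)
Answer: 1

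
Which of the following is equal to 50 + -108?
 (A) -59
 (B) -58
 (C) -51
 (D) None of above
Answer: B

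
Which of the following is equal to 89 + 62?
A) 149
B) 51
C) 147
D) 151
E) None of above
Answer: D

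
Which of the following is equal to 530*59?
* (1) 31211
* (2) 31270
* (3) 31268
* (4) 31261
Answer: 2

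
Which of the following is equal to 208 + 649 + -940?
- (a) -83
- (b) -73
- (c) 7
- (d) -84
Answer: a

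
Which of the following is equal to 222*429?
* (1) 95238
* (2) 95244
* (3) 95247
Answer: 1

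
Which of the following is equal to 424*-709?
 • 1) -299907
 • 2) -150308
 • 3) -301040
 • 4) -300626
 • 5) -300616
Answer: 5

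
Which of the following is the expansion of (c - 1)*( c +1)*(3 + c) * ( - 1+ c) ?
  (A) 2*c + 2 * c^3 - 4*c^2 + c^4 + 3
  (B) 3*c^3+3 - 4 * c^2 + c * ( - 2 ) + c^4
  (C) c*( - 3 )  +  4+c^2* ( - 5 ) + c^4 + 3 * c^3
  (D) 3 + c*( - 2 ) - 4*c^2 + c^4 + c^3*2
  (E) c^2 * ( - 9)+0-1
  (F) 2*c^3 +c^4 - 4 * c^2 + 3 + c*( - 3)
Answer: D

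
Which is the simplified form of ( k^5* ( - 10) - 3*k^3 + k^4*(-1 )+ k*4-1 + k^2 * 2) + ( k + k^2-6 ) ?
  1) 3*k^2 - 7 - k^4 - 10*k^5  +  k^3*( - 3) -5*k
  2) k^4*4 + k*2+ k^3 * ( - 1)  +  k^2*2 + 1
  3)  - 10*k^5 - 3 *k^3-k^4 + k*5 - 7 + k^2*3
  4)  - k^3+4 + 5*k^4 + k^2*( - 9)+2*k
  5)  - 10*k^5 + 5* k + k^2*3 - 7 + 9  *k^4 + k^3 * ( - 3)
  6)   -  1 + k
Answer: 3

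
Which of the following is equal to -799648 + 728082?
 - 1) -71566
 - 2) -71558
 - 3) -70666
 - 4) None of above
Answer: 1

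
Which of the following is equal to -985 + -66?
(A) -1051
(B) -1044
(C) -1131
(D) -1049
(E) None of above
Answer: A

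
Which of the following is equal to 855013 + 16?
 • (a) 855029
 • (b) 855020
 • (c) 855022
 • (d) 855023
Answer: a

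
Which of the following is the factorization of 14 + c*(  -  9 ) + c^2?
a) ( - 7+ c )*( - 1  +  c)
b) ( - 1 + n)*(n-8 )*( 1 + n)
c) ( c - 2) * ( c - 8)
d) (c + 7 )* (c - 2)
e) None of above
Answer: e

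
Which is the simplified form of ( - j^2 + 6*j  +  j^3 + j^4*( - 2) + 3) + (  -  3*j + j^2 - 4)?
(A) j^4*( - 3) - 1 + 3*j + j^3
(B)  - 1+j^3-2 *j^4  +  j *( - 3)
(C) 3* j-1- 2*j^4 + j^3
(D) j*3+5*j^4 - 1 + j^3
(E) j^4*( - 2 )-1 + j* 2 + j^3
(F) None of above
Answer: C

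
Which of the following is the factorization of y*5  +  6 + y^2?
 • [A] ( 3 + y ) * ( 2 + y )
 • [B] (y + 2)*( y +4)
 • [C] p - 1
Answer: A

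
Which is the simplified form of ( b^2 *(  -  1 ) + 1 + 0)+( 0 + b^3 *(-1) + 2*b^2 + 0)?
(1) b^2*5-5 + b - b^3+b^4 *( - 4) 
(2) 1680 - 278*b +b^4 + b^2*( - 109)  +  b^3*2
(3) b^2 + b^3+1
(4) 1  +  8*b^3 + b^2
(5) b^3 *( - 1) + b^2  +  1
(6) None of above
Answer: 5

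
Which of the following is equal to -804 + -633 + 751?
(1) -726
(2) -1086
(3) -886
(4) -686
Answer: 4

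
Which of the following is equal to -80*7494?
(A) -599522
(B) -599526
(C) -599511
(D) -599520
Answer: D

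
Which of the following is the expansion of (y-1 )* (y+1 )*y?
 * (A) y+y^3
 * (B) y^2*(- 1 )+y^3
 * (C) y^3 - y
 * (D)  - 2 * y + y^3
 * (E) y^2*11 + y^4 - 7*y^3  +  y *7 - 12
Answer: C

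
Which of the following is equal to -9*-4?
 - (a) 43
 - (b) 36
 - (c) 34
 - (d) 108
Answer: b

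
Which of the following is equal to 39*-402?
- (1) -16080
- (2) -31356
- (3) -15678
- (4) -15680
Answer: 3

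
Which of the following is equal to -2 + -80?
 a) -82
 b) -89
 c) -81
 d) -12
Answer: a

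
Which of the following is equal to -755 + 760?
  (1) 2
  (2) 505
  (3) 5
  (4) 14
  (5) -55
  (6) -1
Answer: 3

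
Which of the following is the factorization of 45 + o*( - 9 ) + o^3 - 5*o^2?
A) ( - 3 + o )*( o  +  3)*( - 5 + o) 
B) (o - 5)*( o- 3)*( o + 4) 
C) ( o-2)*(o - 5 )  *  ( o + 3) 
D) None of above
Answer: A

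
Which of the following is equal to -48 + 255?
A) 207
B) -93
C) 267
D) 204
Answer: A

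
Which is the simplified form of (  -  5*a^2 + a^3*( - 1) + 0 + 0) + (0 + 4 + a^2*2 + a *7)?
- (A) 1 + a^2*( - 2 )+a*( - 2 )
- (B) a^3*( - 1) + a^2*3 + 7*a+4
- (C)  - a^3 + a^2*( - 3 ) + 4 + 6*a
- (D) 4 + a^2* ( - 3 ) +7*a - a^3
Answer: D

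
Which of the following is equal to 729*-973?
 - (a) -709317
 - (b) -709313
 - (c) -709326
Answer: a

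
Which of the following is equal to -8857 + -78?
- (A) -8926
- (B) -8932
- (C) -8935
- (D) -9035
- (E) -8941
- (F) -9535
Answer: C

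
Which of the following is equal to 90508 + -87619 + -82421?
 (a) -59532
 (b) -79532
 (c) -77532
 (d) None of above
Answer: b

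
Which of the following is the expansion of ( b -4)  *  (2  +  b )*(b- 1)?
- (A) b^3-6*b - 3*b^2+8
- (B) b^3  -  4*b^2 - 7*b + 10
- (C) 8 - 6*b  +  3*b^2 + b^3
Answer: A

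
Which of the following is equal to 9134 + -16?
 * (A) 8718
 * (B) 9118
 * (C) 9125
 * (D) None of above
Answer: B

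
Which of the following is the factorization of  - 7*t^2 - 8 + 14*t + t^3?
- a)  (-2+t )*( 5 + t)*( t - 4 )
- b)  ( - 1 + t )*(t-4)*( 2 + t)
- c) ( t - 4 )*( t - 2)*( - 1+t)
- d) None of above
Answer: c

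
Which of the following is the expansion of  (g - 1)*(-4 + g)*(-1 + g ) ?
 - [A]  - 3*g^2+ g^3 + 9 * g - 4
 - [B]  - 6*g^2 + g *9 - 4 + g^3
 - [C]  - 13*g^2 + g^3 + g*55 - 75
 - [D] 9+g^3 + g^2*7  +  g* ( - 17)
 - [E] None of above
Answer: B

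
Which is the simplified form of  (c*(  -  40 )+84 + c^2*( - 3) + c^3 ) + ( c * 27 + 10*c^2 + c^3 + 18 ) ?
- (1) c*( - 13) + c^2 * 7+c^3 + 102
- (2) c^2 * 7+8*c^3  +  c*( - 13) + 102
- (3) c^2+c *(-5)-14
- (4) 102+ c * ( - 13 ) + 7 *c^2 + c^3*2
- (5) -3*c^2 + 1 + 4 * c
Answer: 4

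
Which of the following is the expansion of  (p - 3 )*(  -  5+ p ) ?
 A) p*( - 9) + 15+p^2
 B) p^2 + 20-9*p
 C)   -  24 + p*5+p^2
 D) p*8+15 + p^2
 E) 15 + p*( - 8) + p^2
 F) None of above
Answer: E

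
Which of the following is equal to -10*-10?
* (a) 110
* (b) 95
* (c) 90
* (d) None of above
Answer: d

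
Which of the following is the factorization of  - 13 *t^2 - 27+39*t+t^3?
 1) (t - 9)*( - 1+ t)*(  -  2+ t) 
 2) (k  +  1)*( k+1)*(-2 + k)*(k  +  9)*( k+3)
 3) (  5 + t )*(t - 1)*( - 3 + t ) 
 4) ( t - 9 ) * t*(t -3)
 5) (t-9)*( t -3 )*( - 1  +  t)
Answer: 5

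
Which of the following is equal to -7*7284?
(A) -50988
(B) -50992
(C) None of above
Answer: A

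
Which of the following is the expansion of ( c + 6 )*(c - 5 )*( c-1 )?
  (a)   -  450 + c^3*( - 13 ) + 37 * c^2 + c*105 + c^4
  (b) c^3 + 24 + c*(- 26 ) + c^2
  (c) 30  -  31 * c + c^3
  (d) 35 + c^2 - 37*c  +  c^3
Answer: c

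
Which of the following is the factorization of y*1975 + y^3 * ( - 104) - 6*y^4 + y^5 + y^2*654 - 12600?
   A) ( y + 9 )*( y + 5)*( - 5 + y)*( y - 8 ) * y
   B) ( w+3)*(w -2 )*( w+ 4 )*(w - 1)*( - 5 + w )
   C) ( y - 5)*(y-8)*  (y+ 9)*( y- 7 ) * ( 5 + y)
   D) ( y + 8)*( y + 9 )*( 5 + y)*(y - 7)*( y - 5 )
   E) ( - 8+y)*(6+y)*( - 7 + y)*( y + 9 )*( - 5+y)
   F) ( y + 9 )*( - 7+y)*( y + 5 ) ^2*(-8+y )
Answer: C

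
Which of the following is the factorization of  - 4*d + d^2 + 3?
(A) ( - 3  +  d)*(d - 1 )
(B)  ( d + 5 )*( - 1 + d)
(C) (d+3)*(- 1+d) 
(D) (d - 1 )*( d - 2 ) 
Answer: A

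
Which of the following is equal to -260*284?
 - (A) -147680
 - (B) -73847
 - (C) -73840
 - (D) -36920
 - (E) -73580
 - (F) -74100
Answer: C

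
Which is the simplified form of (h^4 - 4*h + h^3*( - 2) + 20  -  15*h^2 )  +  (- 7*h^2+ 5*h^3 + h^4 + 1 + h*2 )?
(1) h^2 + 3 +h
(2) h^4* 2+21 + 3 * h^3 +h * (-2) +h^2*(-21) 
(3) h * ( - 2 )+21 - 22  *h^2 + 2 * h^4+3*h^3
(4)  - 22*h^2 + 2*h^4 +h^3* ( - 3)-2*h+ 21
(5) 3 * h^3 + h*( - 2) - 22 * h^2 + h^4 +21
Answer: 3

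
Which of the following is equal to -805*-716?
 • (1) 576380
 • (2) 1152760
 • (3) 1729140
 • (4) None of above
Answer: 1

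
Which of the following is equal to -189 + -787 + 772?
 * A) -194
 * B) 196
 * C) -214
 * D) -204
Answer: D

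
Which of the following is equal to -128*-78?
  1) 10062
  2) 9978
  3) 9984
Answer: 3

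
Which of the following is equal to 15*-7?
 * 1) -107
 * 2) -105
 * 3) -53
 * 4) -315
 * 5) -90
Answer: 2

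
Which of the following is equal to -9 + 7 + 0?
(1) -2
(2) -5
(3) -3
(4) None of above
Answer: 1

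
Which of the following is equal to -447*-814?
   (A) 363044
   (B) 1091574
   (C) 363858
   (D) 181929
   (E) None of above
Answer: C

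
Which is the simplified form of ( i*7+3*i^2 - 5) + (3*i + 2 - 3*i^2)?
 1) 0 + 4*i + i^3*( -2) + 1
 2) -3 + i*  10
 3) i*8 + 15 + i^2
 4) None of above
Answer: 2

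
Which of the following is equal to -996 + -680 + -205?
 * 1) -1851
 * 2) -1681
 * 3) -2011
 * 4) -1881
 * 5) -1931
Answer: 4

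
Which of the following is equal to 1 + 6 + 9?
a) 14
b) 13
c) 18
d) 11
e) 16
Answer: e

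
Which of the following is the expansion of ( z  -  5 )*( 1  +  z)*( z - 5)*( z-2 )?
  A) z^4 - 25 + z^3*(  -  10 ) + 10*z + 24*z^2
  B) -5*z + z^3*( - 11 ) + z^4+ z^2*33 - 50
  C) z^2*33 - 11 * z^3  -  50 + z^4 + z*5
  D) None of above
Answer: B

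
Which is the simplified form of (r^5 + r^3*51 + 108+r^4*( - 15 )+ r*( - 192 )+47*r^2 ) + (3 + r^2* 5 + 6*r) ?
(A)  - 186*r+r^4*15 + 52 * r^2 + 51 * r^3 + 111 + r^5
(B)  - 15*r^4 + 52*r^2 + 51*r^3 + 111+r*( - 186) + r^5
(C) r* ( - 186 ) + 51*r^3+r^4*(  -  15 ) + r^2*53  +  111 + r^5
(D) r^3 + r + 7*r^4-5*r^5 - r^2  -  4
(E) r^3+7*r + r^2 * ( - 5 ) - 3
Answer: B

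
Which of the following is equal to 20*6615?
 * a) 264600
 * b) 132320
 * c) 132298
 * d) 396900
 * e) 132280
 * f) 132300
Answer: f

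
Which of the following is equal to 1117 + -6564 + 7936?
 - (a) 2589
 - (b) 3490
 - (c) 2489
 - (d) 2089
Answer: c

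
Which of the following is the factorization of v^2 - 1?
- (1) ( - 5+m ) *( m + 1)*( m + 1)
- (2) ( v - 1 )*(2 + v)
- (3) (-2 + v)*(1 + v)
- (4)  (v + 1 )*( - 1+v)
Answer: 4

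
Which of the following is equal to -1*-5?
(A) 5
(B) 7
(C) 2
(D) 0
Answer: A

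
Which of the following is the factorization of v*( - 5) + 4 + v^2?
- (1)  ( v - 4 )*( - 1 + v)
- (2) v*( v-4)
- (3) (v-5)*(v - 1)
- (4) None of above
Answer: 1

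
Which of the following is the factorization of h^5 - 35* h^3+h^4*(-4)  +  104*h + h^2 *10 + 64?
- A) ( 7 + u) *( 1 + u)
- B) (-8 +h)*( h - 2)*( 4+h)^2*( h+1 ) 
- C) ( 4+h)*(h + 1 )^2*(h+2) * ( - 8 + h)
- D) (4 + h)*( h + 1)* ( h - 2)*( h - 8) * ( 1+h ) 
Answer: D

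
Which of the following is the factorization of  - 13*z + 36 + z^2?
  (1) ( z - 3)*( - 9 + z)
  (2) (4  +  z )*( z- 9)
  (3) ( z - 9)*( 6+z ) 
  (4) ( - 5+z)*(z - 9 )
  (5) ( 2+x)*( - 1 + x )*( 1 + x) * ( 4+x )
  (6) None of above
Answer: 6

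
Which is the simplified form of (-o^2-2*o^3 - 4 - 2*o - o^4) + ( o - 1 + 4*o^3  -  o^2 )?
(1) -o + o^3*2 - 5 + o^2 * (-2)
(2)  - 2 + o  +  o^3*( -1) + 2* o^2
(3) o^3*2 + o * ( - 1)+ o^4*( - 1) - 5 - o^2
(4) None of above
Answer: 4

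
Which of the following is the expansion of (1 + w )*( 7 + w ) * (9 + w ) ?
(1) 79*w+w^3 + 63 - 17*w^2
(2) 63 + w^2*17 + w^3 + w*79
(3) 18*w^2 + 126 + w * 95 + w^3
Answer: 2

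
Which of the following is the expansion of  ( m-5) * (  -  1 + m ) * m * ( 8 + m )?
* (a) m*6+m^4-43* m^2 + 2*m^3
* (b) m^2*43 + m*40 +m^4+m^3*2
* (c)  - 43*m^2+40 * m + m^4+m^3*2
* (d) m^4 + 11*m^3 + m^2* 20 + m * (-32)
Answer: c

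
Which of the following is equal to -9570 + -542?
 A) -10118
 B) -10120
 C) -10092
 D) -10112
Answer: D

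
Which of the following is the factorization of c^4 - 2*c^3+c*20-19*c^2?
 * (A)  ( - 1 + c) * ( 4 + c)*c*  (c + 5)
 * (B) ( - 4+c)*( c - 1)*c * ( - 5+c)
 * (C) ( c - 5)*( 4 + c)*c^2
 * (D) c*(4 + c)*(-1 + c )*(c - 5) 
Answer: D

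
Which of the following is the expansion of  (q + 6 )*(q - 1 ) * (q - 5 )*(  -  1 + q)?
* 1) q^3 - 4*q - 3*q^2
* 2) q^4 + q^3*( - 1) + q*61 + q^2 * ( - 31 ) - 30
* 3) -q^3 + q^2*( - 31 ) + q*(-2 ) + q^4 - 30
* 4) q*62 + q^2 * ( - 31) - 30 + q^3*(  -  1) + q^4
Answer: 2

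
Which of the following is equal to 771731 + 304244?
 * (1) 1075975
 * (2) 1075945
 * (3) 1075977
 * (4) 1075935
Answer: 1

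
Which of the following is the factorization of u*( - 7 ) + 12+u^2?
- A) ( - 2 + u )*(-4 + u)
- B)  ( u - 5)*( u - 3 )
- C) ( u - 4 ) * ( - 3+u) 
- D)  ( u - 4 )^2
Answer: C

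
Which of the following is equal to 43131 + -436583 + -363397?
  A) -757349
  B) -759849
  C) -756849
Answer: C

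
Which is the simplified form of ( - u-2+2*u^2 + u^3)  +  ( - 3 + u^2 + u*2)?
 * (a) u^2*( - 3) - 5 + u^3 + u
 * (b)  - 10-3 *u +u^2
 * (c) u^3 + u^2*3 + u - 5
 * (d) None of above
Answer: c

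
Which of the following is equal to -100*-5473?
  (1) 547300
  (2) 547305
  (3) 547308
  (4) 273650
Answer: 1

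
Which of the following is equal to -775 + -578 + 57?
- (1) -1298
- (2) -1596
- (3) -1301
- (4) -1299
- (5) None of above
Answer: 5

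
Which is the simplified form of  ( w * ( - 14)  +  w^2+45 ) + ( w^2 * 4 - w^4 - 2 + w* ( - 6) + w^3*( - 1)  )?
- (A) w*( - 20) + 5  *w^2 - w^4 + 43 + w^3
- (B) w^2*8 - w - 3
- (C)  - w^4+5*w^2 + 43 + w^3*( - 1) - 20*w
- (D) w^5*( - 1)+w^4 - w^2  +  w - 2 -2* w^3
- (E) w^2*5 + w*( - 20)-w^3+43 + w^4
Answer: C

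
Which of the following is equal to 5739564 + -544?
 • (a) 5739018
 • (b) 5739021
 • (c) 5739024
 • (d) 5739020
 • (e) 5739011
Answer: d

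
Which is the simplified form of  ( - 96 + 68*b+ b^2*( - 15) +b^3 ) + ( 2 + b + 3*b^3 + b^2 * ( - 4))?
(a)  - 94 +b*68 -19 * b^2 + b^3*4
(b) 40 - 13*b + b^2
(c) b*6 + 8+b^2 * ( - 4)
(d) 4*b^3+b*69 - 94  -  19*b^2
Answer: d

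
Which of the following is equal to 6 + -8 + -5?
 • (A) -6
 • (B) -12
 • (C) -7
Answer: C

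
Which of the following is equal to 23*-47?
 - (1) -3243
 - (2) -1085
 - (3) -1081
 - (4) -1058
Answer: 3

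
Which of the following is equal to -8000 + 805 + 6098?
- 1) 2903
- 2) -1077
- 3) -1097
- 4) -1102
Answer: 3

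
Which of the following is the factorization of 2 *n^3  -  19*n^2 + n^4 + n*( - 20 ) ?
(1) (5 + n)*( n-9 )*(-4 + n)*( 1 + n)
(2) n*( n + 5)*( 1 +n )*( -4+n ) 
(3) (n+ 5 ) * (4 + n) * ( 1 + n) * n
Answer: 2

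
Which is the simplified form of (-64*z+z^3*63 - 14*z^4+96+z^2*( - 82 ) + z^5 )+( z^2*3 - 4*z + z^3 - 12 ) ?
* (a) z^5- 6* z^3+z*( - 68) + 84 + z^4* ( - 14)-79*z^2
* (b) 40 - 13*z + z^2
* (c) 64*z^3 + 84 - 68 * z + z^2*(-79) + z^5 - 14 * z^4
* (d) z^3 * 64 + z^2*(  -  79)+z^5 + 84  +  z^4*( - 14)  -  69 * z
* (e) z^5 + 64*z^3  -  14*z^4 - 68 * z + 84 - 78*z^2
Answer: c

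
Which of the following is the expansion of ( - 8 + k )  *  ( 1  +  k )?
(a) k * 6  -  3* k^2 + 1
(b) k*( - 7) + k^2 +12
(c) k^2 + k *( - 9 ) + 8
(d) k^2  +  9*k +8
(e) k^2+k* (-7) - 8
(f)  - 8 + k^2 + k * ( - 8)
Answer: e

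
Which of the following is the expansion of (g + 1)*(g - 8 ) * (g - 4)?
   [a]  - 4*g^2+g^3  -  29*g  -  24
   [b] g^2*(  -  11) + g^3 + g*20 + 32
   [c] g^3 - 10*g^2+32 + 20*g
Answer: b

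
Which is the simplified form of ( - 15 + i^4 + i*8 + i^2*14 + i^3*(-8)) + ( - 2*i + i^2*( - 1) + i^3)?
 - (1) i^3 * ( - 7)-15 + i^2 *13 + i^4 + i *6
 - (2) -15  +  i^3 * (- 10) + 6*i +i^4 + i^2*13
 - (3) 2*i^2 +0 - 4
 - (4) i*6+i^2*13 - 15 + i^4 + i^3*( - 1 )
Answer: 1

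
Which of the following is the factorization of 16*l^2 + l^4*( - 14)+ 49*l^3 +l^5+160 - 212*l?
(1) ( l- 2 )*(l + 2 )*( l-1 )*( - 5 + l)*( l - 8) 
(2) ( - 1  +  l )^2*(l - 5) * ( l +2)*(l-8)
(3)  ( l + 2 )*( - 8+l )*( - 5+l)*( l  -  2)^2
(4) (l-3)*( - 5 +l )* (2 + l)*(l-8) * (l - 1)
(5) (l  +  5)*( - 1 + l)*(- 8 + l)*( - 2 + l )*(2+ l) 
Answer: 1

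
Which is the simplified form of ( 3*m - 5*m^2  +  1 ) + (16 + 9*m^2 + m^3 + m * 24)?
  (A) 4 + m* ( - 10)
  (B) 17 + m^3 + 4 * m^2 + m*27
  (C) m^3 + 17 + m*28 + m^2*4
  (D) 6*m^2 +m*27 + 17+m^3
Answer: B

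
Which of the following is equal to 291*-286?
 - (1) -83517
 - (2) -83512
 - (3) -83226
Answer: 3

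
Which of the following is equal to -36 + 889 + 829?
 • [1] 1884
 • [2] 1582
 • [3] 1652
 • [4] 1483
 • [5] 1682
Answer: 5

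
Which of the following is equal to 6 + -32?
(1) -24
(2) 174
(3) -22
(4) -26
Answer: 4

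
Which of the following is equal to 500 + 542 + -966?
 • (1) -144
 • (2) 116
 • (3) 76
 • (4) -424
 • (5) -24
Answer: 3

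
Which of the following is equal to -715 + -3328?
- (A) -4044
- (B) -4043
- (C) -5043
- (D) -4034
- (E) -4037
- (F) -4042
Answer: B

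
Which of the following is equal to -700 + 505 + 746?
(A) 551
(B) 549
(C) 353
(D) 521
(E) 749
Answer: A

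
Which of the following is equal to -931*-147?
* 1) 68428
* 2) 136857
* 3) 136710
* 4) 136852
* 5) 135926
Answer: 2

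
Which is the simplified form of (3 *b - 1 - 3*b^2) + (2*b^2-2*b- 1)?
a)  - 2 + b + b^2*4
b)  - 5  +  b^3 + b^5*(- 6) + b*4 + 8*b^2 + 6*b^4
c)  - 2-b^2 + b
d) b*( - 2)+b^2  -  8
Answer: c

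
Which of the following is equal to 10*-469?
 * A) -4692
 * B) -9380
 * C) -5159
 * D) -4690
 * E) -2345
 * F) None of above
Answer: D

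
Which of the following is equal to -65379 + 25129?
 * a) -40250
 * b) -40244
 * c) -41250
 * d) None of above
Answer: a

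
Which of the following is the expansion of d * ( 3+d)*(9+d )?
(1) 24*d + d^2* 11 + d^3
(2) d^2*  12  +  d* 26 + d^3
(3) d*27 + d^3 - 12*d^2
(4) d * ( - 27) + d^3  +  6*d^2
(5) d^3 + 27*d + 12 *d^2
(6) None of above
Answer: 5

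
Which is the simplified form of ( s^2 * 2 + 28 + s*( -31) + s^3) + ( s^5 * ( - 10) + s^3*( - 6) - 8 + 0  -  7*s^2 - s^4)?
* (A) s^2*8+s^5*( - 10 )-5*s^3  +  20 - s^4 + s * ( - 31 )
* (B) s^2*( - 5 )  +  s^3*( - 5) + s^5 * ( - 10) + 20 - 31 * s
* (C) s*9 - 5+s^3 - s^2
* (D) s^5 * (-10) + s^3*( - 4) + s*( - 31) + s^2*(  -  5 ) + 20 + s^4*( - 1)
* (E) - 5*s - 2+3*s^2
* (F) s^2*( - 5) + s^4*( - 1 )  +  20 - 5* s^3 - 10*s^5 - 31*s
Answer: F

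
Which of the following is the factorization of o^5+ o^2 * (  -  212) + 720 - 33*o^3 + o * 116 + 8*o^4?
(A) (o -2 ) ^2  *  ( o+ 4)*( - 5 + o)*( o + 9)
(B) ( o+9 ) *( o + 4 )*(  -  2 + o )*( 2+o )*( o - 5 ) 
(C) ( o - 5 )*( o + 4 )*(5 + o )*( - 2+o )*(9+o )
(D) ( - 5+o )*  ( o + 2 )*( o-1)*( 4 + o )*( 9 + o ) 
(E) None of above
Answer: B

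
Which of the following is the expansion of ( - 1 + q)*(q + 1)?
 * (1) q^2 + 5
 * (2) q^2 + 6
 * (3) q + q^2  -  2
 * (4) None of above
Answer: 4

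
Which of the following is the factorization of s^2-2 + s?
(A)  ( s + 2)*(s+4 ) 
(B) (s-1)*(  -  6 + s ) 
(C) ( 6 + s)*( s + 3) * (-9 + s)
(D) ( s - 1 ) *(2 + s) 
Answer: D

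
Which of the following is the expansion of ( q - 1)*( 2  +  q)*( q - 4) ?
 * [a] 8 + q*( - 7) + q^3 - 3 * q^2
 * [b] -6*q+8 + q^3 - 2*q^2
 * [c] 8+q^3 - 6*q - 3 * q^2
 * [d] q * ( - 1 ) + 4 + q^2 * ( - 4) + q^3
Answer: c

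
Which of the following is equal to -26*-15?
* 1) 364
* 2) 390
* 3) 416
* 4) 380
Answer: 2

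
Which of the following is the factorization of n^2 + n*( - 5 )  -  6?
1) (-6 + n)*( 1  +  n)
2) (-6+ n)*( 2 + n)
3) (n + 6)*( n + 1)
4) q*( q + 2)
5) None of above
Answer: 1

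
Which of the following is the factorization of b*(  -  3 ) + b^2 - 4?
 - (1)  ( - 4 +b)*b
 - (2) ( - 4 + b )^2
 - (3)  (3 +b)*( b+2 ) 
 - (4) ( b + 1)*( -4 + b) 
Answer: 4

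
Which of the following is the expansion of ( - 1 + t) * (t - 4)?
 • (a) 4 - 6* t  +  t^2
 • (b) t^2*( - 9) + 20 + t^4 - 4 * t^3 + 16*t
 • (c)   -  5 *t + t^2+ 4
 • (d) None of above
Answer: c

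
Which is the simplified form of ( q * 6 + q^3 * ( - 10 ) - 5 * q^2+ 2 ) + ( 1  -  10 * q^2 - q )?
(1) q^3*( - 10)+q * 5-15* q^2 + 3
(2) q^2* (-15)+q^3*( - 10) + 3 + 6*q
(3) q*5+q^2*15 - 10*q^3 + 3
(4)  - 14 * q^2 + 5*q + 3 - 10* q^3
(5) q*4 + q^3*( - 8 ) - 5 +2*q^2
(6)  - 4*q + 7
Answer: 1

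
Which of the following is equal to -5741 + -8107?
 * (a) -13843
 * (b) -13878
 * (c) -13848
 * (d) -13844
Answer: c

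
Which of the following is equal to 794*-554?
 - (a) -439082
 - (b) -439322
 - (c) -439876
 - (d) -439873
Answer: c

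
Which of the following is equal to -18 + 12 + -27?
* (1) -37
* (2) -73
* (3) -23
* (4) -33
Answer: 4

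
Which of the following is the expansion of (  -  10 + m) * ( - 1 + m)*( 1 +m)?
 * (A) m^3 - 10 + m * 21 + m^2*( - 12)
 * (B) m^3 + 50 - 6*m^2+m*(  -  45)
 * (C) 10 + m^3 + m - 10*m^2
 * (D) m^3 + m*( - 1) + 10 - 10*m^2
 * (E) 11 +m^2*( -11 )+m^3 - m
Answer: D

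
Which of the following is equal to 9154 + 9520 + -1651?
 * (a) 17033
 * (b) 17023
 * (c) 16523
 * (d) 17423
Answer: b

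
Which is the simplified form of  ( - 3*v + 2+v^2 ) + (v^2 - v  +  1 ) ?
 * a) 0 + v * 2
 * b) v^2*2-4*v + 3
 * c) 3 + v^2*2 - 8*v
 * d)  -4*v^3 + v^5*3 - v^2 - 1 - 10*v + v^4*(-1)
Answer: b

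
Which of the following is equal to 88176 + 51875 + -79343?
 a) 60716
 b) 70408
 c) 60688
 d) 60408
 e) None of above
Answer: e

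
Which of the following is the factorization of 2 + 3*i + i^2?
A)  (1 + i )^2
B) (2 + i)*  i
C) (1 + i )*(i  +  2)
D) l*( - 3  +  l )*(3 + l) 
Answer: C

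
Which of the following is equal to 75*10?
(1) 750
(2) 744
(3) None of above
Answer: 1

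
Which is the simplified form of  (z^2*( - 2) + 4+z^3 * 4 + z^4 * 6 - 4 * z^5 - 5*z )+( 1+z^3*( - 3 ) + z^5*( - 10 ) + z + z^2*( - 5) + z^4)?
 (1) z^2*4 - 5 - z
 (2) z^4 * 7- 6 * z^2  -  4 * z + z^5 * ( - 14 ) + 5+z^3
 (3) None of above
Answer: 3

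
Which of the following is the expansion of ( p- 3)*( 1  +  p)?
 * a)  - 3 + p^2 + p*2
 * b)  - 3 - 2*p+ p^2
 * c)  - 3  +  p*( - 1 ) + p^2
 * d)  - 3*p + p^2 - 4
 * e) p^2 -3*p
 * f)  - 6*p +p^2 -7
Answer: b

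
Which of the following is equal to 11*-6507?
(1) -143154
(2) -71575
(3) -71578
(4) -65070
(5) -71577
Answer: 5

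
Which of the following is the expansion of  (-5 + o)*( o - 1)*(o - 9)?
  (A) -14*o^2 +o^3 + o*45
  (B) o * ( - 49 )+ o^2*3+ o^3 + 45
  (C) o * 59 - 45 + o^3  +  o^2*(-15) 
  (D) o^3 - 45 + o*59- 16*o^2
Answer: C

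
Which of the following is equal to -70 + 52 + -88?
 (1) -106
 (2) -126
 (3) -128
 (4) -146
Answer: 1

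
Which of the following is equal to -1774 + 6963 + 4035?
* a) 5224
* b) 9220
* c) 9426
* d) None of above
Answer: d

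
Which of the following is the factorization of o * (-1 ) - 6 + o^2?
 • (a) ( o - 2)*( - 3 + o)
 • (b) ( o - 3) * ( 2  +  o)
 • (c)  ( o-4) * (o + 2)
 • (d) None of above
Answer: b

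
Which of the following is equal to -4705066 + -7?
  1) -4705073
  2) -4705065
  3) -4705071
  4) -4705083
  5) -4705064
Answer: 1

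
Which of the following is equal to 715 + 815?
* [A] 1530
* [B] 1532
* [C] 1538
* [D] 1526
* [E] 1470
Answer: A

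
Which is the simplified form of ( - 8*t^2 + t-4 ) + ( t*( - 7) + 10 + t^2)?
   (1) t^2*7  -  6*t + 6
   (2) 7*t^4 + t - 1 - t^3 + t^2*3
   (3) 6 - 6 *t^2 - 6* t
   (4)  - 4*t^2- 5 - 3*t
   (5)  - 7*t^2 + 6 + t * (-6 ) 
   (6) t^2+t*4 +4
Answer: 5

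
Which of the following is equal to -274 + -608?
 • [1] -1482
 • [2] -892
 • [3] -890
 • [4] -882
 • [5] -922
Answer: 4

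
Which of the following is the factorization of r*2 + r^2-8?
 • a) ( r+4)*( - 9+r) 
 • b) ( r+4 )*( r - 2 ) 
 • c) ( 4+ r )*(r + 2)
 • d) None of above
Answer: b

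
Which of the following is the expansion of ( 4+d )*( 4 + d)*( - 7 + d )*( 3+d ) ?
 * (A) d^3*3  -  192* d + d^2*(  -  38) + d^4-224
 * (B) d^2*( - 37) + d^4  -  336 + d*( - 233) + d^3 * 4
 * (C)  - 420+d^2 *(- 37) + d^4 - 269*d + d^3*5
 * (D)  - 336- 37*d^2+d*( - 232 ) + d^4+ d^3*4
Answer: D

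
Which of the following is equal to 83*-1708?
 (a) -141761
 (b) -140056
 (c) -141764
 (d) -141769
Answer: c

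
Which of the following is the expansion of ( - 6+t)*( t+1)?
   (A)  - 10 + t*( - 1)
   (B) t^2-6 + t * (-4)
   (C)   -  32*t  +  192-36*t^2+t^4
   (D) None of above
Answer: D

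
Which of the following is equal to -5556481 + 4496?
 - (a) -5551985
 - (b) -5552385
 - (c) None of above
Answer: a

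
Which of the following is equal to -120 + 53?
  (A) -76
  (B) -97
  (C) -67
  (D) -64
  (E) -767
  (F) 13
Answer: C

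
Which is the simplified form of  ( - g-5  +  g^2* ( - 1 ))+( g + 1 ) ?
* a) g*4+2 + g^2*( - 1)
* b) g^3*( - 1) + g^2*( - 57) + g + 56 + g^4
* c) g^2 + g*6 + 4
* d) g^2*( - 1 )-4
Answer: d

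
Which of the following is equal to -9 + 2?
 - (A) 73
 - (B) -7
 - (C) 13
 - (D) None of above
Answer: B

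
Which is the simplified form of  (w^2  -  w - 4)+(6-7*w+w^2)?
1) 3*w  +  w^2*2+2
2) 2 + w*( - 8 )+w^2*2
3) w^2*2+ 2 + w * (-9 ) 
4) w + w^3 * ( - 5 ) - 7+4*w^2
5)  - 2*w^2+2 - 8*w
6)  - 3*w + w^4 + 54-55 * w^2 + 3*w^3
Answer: 2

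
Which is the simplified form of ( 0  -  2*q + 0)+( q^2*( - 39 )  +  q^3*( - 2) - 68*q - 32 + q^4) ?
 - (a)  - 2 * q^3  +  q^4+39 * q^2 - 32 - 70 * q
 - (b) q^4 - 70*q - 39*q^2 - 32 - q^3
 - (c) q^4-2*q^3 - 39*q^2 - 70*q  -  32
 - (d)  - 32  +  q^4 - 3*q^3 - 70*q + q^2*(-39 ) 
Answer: c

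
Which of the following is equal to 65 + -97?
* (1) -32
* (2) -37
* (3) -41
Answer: 1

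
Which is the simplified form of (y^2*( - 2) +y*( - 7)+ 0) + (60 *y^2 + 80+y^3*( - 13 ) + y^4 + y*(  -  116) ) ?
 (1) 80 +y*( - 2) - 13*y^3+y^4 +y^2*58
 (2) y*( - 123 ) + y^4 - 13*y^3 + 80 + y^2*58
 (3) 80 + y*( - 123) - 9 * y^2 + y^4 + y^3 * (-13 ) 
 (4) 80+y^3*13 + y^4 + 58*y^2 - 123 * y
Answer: 2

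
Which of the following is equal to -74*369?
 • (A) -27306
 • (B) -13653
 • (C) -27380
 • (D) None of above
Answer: A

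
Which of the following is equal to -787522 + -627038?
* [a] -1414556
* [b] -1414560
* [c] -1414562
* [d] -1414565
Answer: b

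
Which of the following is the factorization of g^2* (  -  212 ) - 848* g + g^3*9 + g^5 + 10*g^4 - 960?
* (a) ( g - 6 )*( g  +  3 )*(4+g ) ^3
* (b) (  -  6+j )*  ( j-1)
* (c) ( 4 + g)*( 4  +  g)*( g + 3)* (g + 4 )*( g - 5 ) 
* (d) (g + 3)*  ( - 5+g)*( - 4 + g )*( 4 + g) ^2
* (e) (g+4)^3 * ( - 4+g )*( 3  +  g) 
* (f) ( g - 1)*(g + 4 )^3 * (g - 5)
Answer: c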